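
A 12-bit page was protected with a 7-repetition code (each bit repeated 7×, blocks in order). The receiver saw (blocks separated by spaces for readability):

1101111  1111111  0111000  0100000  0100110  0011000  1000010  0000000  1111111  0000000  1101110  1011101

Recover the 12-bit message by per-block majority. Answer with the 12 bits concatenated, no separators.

Block 1 (1101111): 6 ones → 1
Block 2 (1111111): 7 ones → 1
Block 3 (0111000): 3 ones → 0
Block 4 (0100000): 1 one → 0
Block 5 (0100110): 3 ones → 0
Block 6 (0011000): 2 ones → 0
Block 7 (1000010): 2 ones → 0
Block 8 (0000000): 0 ones → 0
Block 9 (1111111): 7 ones → 1
Block 10 (0000000): 0 ones → 0
Block 11 (1101110): 5 ones → 1
Block 12 (1011101): 5 ones → 1

110000001011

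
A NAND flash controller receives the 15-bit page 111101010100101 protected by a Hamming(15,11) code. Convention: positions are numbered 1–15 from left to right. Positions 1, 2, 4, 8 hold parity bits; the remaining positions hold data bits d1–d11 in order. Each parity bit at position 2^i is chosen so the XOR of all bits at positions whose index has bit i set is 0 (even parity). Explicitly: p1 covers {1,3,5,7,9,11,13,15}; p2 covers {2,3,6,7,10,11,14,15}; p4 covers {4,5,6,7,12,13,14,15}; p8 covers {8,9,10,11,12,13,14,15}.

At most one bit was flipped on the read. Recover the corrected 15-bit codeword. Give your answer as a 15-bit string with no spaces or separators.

101101010100101

s1 (pos 1,3,5,7,9,11,13,15): 1⊕1⊕0⊕0⊕0⊕0⊕1⊕1 = 0
s2 (pos 2,3,6,7,10,11,14,15): 1⊕1⊕1⊕0⊕1⊕0⊕0⊕1 = 1
s4 (pos 4,5,6,7,12,13,14,15): 1⊕0⊕1⊕0⊕0⊕1⊕0⊕1 = 0
s8 (pos 8,9,10,11,12,13,14,15): 1⊕0⊕1⊕0⊕0⊕1⊕0⊕1 = 0
Syndrome s8…s1 = 0010 → error at position 2.
Flip position 2: 111101010100101 → 101101010100101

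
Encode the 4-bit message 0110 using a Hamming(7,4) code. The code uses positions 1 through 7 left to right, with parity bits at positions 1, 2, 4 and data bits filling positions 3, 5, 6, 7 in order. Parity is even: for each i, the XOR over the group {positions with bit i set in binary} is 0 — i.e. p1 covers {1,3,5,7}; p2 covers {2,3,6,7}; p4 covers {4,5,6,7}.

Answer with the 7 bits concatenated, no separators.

Place data at non-parity positions: p1 p2 0 p4 1 1 0
p1 (pos 1,3,5,7): XOR of data positions = 0⊕1⊕0 = 1
p2 (pos 2,3,6,7): XOR of data positions = 0⊕1⊕0 = 1
p4 (pos 4,5,6,7): XOR of data positions = 1⊕1⊕0 = 0
Codeword: 1100110

1100110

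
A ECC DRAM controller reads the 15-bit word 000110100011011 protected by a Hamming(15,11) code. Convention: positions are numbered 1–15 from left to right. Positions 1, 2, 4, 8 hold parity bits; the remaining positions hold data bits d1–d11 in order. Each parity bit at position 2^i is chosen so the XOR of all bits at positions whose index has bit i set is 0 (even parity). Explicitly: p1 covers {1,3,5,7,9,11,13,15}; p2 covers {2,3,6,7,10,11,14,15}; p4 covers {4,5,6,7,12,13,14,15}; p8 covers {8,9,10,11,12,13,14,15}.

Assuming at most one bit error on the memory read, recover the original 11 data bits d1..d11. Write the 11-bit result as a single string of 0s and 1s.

01010011011

s1 (pos 1,3,5,7,9,11,13,15): 0⊕0⊕1⊕1⊕0⊕1⊕0⊕1 = 0
s2 (pos 2,3,6,7,10,11,14,15): 0⊕0⊕0⊕1⊕0⊕1⊕1⊕1 = 0
s4 (pos 4,5,6,7,12,13,14,15): 1⊕1⊕0⊕1⊕1⊕0⊕1⊕1 = 0
s8 (pos 8,9,10,11,12,13,14,15): 0⊕0⊕0⊕1⊕1⊕0⊕1⊕1 = 0
Syndrome s8…s1 = 0000 → no error.
Read data bits from positions 3,5,6,7,9,10,11,12,13,14,15: 01010011011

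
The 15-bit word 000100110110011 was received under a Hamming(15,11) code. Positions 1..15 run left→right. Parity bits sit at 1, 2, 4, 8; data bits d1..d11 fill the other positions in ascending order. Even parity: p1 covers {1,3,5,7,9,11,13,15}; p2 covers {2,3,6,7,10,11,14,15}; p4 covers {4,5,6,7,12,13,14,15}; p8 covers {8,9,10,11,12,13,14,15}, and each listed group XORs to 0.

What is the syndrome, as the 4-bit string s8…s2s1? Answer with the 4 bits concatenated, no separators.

1011

s1 (pos 1,3,5,7,9,11,13,15): 0⊕0⊕0⊕1⊕0⊕1⊕0⊕1 = 1
s2 (pos 2,3,6,7,10,11,14,15): 0⊕0⊕0⊕1⊕1⊕1⊕1⊕1 = 1
s4 (pos 4,5,6,7,12,13,14,15): 1⊕0⊕0⊕1⊕0⊕0⊕1⊕1 = 0
s8 (pos 8,9,10,11,12,13,14,15): 1⊕0⊕1⊕1⊕0⊕0⊕1⊕1 = 1
Syndrome s8…s1 = 1011 → error at position 11.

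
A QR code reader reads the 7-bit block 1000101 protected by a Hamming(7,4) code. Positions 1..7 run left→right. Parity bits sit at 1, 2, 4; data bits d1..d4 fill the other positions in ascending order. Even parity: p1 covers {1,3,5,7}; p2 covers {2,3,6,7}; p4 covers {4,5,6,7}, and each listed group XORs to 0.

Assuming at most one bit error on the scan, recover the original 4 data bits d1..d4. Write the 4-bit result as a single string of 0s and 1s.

s1 (pos 1,3,5,7): 1⊕0⊕1⊕1 = 1
s2 (pos 2,3,6,7): 0⊕0⊕0⊕1 = 1
s4 (pos 4,5,6,7): 0⊕1⊕0⊕1 = 0
Syndrome s4…s1 = 011 → error at position 3.
Flip position 3: 1000101 → 1010101
Read data bits from positions 3,5,6,7: 1101

1101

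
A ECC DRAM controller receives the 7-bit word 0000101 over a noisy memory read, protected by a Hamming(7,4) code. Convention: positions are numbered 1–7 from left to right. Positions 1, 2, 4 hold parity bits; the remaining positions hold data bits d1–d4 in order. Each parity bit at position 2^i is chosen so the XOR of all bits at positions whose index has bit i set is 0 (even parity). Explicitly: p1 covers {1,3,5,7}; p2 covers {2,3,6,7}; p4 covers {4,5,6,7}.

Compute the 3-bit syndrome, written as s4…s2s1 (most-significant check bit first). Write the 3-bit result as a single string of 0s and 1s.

010

s1 (pos 1,3,5,7): 0⊕0⊕1⊕1 = 0
s2 (pos 2,3,6,7): 0⊕0⊕0⊕1 = 1
s4 (pos 4,5,6,7): 0⊕1⊕0⊕1 = 0
Syndrome s4…s1 = 010 → error at position 2.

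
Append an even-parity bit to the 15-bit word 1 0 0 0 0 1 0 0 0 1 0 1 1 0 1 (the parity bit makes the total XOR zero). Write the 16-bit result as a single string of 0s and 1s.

XOR of the 15 data bits: 1⊕0⊕0⊕0⊕0⊕1⊕0⊕0⊕0⊕1⊕0⊕1⊕1⊕0⊕1 = 0
Parity bit = 0 (so all 16 bits XOR to 0).

1000010001011010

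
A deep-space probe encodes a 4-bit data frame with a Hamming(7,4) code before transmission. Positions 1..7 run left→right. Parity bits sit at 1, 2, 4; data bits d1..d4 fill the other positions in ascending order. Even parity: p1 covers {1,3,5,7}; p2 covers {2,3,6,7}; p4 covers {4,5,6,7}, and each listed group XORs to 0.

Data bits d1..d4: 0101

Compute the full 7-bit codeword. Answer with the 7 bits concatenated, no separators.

0100101

Place data at non-parity positions: p1 p2 0 p4 1 0 1
p1 (pos 1,3,5,7): XOR of data positions = 0⊕1⊕1 = 0
p2 (pos 2,3,6,7): XOR of data positions = 0⊕0⊕1 = 1
p4 (pos 4,5,6,7): XOR of data positions = 1⊕0⊕1 = 0
Codeword: 0100101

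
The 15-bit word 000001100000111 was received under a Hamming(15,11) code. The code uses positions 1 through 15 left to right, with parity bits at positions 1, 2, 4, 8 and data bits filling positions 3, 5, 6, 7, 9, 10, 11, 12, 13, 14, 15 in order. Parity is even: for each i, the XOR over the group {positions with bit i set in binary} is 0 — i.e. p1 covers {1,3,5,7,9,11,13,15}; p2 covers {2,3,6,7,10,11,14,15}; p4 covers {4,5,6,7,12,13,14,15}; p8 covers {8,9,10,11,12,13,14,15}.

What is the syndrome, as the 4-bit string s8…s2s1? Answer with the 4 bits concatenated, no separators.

1101

s1 (pos 1,3,5,7,9,11,13,15): 0⊕0⊕0⊕1⊕0⊕0⊕1⊕1 = 1
s2 (pos 2,3,6,7,10,11,14,15): 0⊕0⊕1⊕1⊕0⊕0⊕1⊕1 = 0
s4 (pos 4,5,6,7,12,13,14,15): 0⊕0⊕1⊕1⊕0⊕1⊕1⊕1 = 1
s8 (pos 8,9,10,11,12,13,14,15): 0⊕0⊕0⊕0⊕0⊕1⊕1⊕1 = 1
Syndrome s8…s1 = 1101 → error at position 13.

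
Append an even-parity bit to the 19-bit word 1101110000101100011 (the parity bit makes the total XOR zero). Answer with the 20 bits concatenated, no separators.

XOR of the 19 data bits: 1⊕1⊕0⊕1⊕1⊕1⊕0⊕0⊕0⊕0⊕1⊕0⊕1⊕1⊕0⊕0⊕0⊕1⊕1 = 0
Parity bit = 0 (so all 20 bits XOR to 0).

11011100001011000110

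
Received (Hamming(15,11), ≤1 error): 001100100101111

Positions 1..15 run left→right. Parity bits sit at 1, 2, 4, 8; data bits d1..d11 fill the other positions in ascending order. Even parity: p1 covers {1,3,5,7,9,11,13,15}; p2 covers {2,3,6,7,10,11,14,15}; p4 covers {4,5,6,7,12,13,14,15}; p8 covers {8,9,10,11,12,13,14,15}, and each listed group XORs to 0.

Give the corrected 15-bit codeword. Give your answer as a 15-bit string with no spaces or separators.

001100100001111

s1 (pos 1,3,5,7,9,11,13,15): 0⊕1⊕0⊕1⊕0⊕0⊕1⊕1 = 0
s2 (pos 2,3,6,7,10,11,14,15): 0⊕1⊕0⊕1⊕1⊕0⊕1⊕1 = 1
s4 (pos 4,5,6,7,12,13,14,15): 1⊕0⊕0⊕1⊕1⊕1⊕1⊕1 = 0
s8 (pos 8,9,10,11,12,13,14,15): 0⊕0⊕1⊕0⊕1⊕1⊕1⊕1 = 1
Syndrome s8…s1 = 1010 → error at position 10.
Flip position 10: 001100100101111 → 001100100001111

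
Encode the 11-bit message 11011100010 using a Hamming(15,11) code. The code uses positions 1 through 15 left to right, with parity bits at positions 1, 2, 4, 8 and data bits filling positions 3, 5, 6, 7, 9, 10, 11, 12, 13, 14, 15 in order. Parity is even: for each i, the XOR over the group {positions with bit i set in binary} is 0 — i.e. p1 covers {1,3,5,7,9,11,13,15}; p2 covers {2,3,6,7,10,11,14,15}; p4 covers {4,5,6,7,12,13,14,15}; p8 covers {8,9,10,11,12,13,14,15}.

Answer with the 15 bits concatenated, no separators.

Place data at non-parity positions: p1 p2 1 p4 1 0 1 p8 1 1 0 0 0 1 0
p1 (pos 1,3,5,7,9,11,13,15): XOR of data positions = 1⊕1⊕1⊕1⊕0⊕0⊕0 = 0
p2 (pos 2,3,6,7,10,11,14,15): XOR of data positions = 1⊕0⊕1⊕1⊕0⊕1⊕0 = 0
p4 (pos 4,5,6,7,12,13,14,15): XOR of data positions = 1⊕0⊕1⊕0⊕0⊕1⊕0 = 1
p8 (pos 8,9,10,11,12,13,14,15): XOR of data positions = 1⊕1⊕0⊕0⊕0⊕1⊕0 = 1
Codeword: 001110111100010

001110111100010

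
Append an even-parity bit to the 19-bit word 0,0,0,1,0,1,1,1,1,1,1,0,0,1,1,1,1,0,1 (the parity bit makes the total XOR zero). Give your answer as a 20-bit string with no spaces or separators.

00010111111001111010

XOR of the 19 data bits: 0⊕0⊕0⊕1⊕0⊕1⊕1⊕1⊕1⊕1⊕1⊕0⊕0⊕1⊕1⊕1⊕1⊕0⊕1 = 0
Parity bit = 0 (so all 20 bits XOR to 0).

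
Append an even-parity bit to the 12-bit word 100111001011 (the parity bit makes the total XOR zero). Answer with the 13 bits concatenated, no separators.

XOR of the 12 data bits: 1⊕0⊕0⊕1⊕1⊕1⊕0⊕0⊕1⊕0⊕1⊕1 = 1
Parity bit = 1 (so all 13 bits XOR to 0).

1001110010111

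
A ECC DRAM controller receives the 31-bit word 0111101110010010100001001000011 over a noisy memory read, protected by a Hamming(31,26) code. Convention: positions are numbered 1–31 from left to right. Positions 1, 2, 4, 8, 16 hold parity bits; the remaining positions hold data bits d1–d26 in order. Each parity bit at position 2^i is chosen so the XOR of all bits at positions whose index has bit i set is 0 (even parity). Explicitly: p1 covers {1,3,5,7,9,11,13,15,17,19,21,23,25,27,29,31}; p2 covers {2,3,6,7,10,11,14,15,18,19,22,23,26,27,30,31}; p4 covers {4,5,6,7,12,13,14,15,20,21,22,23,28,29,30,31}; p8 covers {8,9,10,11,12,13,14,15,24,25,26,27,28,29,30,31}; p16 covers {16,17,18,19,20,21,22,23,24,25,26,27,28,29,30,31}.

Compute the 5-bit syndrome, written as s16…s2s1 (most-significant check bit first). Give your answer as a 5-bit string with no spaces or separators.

s1 (pos 1,3,5,7,9,11,13,15,17,19,21,23,25,27,29,31): 0⊕1⊕1⊕1⊕1⊕0⊕0⊕1⊕1⊕0⊕0⊕0⊕1⊕0⊕0⊕1 = 0
s2 (pos 2,3,6,7,10,11,14,15,18,19,22,23,26,27,30,31): 1⊕1⊕0⊕1⊕0⊕0⊕0⊕1⊕0⊕0⊕1⊕0⊕0⊕0⊕1⊕1 = 1
s4 (pos 4,5,6,7,12,13,14,15,20,21,22,23,28,29,30,31): 1⊕1⊕0⊕1⊕1⊕0⊕0⊕1⊕0⊕0⊕1⊕0⊕0⊕0⊕1⊕1 = 0
s8 (pos 8,9,10,11,12,13,14,15,24,25,26,27,28,29,30,31): 1⊕1⊕0⊕0⊕1⊕0⊕0⊕1⊕0⊕1⊕0⊕0⊕0⊕0⊕1⊕1 = 1
s16 (pos 16,17,18,19,20,21,22,23,24,25,26,27,28,29,30,31): 0⊕1⊕0⊕0⊕0⊕0⊕1⊕0⊕0⊕1⊕0⊕0⊕0⊕0⊕1⊕1 = 1
Syndrome s16…s1 = 11010 → error at position 26.

11010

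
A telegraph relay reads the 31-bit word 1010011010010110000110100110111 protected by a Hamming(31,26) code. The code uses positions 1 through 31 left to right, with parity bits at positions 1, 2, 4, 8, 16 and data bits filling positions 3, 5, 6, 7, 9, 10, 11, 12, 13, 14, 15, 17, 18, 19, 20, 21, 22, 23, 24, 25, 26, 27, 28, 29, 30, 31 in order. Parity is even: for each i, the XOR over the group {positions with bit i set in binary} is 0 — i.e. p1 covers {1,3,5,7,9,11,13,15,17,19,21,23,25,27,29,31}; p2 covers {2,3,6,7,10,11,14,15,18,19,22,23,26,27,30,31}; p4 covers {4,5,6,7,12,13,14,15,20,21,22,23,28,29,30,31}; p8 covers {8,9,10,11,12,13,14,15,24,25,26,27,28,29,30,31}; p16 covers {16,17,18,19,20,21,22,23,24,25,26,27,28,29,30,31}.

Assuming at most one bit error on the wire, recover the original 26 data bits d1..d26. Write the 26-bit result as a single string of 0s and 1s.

s1 (pos 1,3,5,7,9,11,13,15,17,19,21,23,25,27,29,31): 1⊕1⊕0⊕1⊕1⊕0⊕0⊕1⊕0⊕0⊕1⊕1⊕0⊕1⊕1⊕1 = 0
s2 (pos 2,3,6,7,10,11,14,15,18,19,22,23,26,27,30,31): 0⊕1⊕1⊕1⊕0⊕0⊕1⊕1⊕0⊕0⊕0⊕1⊕1⊕1⊕1⊕1 = 0
s4 (pos 4,5,6,7,12,13,14,15,20,21,22,23,28,29,30,31): 0⊕0⊕1⊕1⊕1⊕0⊕1⊕1⊕1⊕1⊕0⊕1⊕0⊕1⊕1⊕1 = 1
s8 (pos 8,9,10,11,12,13,14,15,24,25,26,27,28,29,30,31): 0⊕1⊕0⊕0⊕1⊕0⊕1⊕1⊕0⊕0⊕1⊕1⊕0⊕1⊕1⊕1 = 1
s16 (pos 16,17,18,19,20,21,22,23,24,25,26,27,28,29,30,31): 0⊕0⊕0⊕0⊕1⊕1⊕0⊕1⊕0⊕0⊕1⊕1⊕0⊕1⊕1⊕1 = 0
Syndrome s16…s1 = 01100 → error at position 12.
Flip position 12: 1010011010010110000110100110111 → 1010011010000110000110100110111
Read data bits from positions 3,5,6,7,9,10,11,12,13,14,15,17,18,19,20,21,22,23,24,25,26,27,28,29,30,31: 10111000011000110100110111

10111000011000110100110111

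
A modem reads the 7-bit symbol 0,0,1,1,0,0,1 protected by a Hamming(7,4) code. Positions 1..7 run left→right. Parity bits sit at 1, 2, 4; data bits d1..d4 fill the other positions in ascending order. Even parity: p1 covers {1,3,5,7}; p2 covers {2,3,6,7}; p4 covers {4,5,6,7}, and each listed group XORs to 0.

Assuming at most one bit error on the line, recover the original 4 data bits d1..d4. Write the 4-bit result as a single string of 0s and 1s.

1001

s1 (pos 1,3,5,7): 0⊕1⊕0⊕1 = 0
s2 (pos 2,3,6,7): 0⊕1⊕0⊕1 = 0
s4 (pos 4,5,6,7): 1⊕0⊕0⊕1 = 0
Syndrome s4…s1 = 000 → no error.
Read data bits from positions 3,5,6,7: 1001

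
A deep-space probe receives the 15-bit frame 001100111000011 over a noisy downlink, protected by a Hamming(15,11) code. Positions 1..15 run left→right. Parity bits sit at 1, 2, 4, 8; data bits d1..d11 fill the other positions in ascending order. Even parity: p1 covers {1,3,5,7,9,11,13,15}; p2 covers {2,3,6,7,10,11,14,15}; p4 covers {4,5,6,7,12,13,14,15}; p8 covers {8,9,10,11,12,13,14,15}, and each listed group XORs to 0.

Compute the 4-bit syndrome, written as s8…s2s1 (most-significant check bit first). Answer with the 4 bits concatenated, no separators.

0000

s1 (pos 1,3,5,7,9,11,13,15): 0⊕1⊕0⊕1⊕1⊕0⊕0⊕1 = 0
s2 (pos 2,3,6,7,10,11,14,15): 0⊕1⊕0⊕1⊕0⊕0⊕1⊕1 = 0
s4 (pos 4,5,6,7,12,13,14,15): 1⊕0⊕0⊕1⊕0⊕0⊕1⊕1 = 0
s8 (pos 8,9,10,11,12,13,14,15): 1⊕1⊕0⊕0⊕0⊕0⊕1⊕1 = 0
Syndrome s8…s1 = 0000 → no error.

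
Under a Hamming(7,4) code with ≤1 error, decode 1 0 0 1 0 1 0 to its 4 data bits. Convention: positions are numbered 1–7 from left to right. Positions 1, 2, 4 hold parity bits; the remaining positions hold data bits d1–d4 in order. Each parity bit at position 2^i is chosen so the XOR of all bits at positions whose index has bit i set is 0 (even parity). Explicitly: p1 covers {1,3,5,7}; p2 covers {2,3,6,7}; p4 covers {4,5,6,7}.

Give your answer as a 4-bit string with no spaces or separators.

1010

s1 (pos 1,3,5,7): 1⊕0⊕0⊕0 = 1
s2 (pos 2,3,6,7): 0⊕0⊕1⊕0 = 1
s4 (pos 4,5,6,7): 1⊕0⊕1⊕0 = 0
Syndrome s4…s1 = 011 → error at position 3.
Flip position 3: 1001010 → 1011010
Read data bits from positions 3,5,6,7: 1010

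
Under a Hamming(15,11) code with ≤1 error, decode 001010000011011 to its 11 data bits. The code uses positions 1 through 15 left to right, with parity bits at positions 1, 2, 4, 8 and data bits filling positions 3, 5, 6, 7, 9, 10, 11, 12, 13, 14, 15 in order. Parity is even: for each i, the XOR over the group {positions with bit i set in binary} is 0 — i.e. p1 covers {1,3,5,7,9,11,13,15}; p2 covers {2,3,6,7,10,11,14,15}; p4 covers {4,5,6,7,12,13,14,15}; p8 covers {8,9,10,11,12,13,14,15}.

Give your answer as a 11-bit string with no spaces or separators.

s1 (pos 1,3,5,7,9,11,13,15): 0⊕1⊕1⊕0⊕0⊕1⊕0⊕1 = 0
s2 (pos 2,3,6,7,10,11,14,15): 0⊕1⊕0⊕0⊕0⊕1⊕1⊕1 = 0
s4 (pos 4,5,6,7,12,13,14,15): 0⊕1⊕0⊕0⊕1⊕0⊕1⊕1 = 0
s8 (pos 8,9,10,11,12,13,14,15): 0⊕0⊕0⊕1⊕1⊕0⊕1⊕1 = 0
Syndrome s8…s1 = 0000 → no error.
Read data bits from positions 3,5,6,7,9,10,11,12,13,14,15: 11000011011

11000011011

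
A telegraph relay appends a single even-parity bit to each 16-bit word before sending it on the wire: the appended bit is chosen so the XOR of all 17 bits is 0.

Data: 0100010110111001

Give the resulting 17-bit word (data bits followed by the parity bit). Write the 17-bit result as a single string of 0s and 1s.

XOR of the 16 data bits: 0⊕1⊕0⊕0⊕0⊕1⊕0⊕1⊕1⊕0⊕1⊕1⊕1⊕0⊕0⊕1 = 0
Parity bit = 0 (so all 17 bits XOR to 0).

01000101101110010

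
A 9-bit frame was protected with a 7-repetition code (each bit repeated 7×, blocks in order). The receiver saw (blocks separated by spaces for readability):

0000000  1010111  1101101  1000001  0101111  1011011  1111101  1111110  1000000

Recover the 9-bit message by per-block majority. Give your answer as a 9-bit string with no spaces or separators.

011011110

Block 1 (0000000): 0 ones → 0
Block 2 (1010111): 5 ones → 1
Block 3 (1101101): 5 ones → 1
Block 4 (1000001): 2 ones → 0
Block 5 (0101111): 5 ones → 1
Block 6 (1011011): 5 ones → 1
Block 7 (1111101): 6 ones → 1
Block 8 (1111110): 6 ones → 1
Block 9 (1000000): 1 one → 0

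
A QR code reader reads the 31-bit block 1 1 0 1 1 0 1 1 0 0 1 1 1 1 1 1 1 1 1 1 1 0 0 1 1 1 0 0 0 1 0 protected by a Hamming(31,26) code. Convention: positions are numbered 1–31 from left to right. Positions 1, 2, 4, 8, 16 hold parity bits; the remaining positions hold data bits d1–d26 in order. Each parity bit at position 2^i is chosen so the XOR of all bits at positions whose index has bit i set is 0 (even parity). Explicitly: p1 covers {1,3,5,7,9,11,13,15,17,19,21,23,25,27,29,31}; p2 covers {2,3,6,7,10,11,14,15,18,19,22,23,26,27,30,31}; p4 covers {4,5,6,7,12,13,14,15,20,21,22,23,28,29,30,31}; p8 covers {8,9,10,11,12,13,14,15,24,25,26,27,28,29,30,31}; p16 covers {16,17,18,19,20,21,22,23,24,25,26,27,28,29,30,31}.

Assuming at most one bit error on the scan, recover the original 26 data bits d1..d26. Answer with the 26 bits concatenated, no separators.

01010011111111110011100010

s1 (pos 1,3,5,7,9,11,13,15,17,19,21,23,25,27,29,31): 1⊕0⊕1⊕1⊕0⊕1⊕1⊕1⊕1⊕1⊕1⊕0⊕1⊕0⊕0⊕0 = 0
s2 (pos 2,3,6,7,10,11,14,15,18,19,22,23,26,27,30,31): 1⊕0⊕0⊕1⊕0⊕1⊕1⊕1⊕1⊕1⊕0⊕0⊕1⊕0⊕1⊕0 = 1
s4 (pos 4,5,6,7,12,13,14,15,20,21,22,23,28,29,30,31): 1⊕1⊕0⊕1⊕1⊕1⊕1⊕1⊕1⊕1⊕0⊕0⊕0⊕0⊕1⊕0 = 0
s8 (pos 8,9,10,11,12,13,14,15,24,25,26,27,28,29,30,31): 1⊕0⊕0⊕1⊕1⊕1⊕1⊕1⊕1⊕1⊕1⊕0⊕0⊕0⊕1⊕0 = 0
s16 (pos 16,17,18,19,20,21,22,23,24,25,26,27,28,29,30,31): 1⊕1⊕1⊕1⊕1⊕1⊕0⊕0⊕1⊕1⊕1⊕0⊕0⊕0⊕1⊕0 = 0
Syndrome s16…s1 = 00010 → error at position 2.
Flip position 2: 1101101100111111111110011100010 → 1001101100111111111110011100010
Read data bits from positions 3,5,6,7,9,10,11,12,13,14,15,17,18,19,20,21,22,23,24,25,26,27,28,29,30,31: 01010011111111110011100010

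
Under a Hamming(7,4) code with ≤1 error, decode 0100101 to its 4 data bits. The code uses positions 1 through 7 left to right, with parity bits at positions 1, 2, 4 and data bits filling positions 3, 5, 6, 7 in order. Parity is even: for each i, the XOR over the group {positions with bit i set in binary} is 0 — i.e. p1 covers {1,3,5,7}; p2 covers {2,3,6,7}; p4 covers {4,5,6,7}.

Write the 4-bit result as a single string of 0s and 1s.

0101

s1 (pos 1,3,5,7): 0⊕0⊕1⊕1 = 0
s2 (pos 2,3,6,7): 1⊕0⊕0⊕1 = 0
s4 (pos 4,5,6,7): 0⊕1⊕0⊕1 = 0
Syndrome s4…s1 = 000 → no error.
Read data bits from positions 3,5,6,7: 0101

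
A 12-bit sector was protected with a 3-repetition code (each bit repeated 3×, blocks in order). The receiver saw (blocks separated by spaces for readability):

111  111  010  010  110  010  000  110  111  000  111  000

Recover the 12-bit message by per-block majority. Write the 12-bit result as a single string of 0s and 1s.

Block 1 (111): 3 ones → 1
Block 2 (111): 3 ones → 1
Block 3 (010): 1 one → 0
Block 4 (010): 1 one → 0
Block 5 (110): 2 ones → 1
Block 6 (010): 1 one → 0
Block 7 (000): 0 ones → 0
Block 8 (110): 2 ones → 1
Block 9 (111): 3 ones → 1
Block 10 (000): 0 ones → 0
Block 11 (111): 3 ones → 1
Block 12 (000): 0 ones → 0

110010011010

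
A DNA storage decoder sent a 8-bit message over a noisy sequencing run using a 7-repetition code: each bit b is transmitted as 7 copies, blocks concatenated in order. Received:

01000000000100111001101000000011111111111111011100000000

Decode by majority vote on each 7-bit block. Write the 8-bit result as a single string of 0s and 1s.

00101110

Block 1 (0100000): 1 one → 0
Block 2 (0000100): 1 one → 0
Block 3 (1110011): 5 ones → 1
Block 4 (0100000): 1 one → 0
Block 5 (0011111): 5 ones → 1
Block 6 (1111111): 7 ones → 1
Block 7 (1101110): 5 ones → 1
Block 8 (0000000): 0 ones → 0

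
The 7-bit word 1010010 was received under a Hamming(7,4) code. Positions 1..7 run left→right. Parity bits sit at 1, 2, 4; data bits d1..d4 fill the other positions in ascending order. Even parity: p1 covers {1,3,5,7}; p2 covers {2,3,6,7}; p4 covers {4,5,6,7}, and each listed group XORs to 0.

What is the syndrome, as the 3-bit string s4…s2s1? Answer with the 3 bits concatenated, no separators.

s1 (pos 1,3,5,7): 1⊕1⊕0⊕0 = 0
s2 (pos 2,3,6,7): 0⊕1⊕1⊕0 = 0
s4 (pos 4,5,6,7): 0⊕0⊕1⊕0 = 1
Syndrome s4…s1 = 100 → error at position 4.

100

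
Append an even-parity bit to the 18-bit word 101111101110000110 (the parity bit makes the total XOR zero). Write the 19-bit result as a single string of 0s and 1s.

1011111011100001101

XOR of the 18 data bits: 1⊕0⊕1⊕1⊕1⊕1⊕1⊕0⊕1⊕1⊕1⊕0⊕0⊕0⊕0⊕1⊕1⊕0 = 1
Parity bit = 1 (so all 19 bits XOR to 0).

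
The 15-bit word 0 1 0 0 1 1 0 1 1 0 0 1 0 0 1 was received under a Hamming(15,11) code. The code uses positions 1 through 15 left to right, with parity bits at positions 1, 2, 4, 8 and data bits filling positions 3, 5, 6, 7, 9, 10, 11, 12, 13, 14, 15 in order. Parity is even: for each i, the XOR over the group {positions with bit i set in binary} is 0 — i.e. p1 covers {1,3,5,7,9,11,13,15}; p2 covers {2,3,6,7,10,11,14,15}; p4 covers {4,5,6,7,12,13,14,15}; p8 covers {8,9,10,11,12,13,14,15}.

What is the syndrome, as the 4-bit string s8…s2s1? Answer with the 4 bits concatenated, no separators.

0011

s1 (pos 1,3,5,7,9,11,13,15): 0⊕0⊕1⊕0⊕1⊕0⊕0⊕1 = 1
s2 (pos 2,3,6,7,10,11,14,15): 1⊕0⊕1⊕0⊕0⊕0⊕0⊕1 = 1
s4 (pos 4,5,6,7,12,13,14,15): 0⊕1⊕1⊕0⊕1⊕0⊕0⊕1 = 0
s8 (pos 8,9,10,11,12,13,14,15): 1⊕1⊕0⊕0⊕1⊕0⊕0⊕1 = 0
Syndrome s8…s1 = 0011 → error at position 3.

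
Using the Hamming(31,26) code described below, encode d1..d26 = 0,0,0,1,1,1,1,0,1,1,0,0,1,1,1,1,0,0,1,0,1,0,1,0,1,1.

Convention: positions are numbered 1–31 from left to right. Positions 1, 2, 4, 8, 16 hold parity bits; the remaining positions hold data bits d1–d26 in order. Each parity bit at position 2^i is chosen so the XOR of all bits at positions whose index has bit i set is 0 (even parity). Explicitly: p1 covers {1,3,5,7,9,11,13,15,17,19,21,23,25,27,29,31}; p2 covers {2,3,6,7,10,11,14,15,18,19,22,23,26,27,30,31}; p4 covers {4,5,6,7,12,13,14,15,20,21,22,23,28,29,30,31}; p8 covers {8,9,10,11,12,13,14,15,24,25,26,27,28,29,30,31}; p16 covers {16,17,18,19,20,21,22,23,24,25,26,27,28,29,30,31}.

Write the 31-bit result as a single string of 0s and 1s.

1100001011101101011110010101011

Place data at non-parity positions: p1 p2 0 p4 0 0 1 p8 1 1 1 0 1 1 0 p16 0 1 1 1 1 0 0 1 0 1 0 1 0 1 1
p1 (pos 1,3,5,7,9,11,13,15,17,19,21,23,25,27,29,31): XOR of data positions = 0⊕0⊕1⊕1⊕1⊕1⊕0⊕0⊕1⊕1⊕0⊕0⊕0⊕0⊕1 = 1
p2 (pos 2,3,6,7,10,11,14,15,18,19,22,23,26,27,30,31): XOR of data positions = 0⊕0⊕1⊕1⊕1⊕1⊕0⊕1⊕1⊕0⊕0⊕1⊕0⊕1⊕1 = 1
p4 (pos 4,5,6,7,12,13,14,15,20,21,22,23,28,29,30,31): XOR of data positions = 0⊕0⊕1⊕0⊕1⊕1⊕0⊕1⊕1⊕0⊕0⊕1⊕0⊕1⊕1 = 0
p8 (pos 8,9,10,11,12,13,14,15,24,25,26,27,28,29,30,31): XOR of data positions = 1⊕1⊕1⊕0⊕1⊕1⊕0⊕1⊕0⊕1⊕0⊕1⊕0⊕1⊕1 = 0
p16 (pos 16,17,18,19,20,21,22,23,24,25,26,27,28,29,30,31): XOR of data positions = 0⊕1⊕1⊕1⊕1⊕0⊕0⊕1⊕0⊕1⊕0⊕1⊕0⊕1⊕1 = 1
Codeword: 1100001011101101011110010101011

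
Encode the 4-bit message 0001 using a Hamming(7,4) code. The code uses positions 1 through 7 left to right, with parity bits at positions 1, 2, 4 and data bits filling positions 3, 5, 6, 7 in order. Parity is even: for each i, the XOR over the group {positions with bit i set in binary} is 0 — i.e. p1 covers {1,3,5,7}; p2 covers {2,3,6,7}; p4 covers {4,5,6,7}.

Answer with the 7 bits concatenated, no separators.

Place data at non-parity positions: p1 p2 0 p4 0 0 1
p1 (pos 1,3,5,7): XOR of data positions = 0⊕0⊕1 = 1
p2 (pos 2,3,6,7): XOR of data positions = 0⊕0⊕1 = 1
p4 (pos 4,5,6,7): XOR of data positions = 0⊕0⊕1 = 1
Codeword: 1101001

1101001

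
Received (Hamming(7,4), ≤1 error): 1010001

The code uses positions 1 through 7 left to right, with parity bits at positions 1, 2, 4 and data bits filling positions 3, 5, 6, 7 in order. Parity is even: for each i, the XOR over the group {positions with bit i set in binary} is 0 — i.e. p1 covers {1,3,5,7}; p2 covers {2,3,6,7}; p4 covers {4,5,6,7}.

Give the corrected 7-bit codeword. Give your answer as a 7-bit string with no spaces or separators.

s1 (pos 1,3,5,7): 1⊕1⊕0⊕1 = 1
s2 (pos 2,3,6,7): 0⊕1⊕0⊕1 = 0
s4 (pos 4,5,6,7): 0⊕0⊕0⊕1 = 1
Syndrome s4…s1 = 101 → error at position 5.
Flip position 5: 1010001 → 1010101

1010101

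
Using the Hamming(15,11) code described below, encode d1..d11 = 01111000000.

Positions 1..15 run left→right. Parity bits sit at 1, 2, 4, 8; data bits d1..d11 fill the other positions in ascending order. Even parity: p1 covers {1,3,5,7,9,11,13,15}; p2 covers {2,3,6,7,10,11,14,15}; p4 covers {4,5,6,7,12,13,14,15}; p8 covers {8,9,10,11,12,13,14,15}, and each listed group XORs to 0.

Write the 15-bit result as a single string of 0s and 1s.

Place data at non-parity positions: p1 p2 0 p4 1 1 1 p8 1 0 0 0 0 0 0
p1 (pos 1,3,5,7,9,11,13,15): XOR of data positions = 0⊕1⊕1⊕1⊕0⊕0⊕0 = 1
p2 (pos 2,3,6,7,10,11,14,15): XOR of data positions = 0⊕1⊕1⊕0⊕0⊕0⊕0 = 0
p4 (pos 4,5,6,7,12,13,14,15): XOR of data positions = 1⊕1⊕1⊕0⊕0⊕0⊕0 = 1
p8 (pos 8,9,10,11,12,13,14,15): XOR of data positions = 1⊕0⊕0⊕0⊕0⊕0⊕0 = 1
Codeword: 100111111000000

100111111000000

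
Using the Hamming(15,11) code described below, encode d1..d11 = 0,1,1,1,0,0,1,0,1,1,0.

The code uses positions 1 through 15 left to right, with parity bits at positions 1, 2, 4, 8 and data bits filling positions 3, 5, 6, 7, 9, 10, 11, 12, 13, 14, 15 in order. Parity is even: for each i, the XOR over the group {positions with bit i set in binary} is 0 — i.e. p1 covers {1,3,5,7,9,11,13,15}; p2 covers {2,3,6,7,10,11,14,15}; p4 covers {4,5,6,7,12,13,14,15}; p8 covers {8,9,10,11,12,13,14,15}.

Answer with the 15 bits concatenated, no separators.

000111110010110

Place data at non-parity positions: p1 p2 0 p4 1 1 1 p8 0 0 1 0 1 1 0
p1 (pos 1,3,5,7,9,11,13,15): XOR of data positions = 0⊕1⊕1⊕0⊕1⊕1⊕0 = 0
p2 (pos 2,3,6,7,10,11,14,15): XOR of data positions = 0⊕1⊕1⊕0⊕1⊕1⊕0 = 0
p4 (pos 4,5,6,7,12,13,14,15): XOR of data positions = 1⊕1⊕1⊕0⊕1⊕1⊕0 = 1
p8 (pos 8,9,10,11,12,13,14,15): XOR of data positions = 0⊕0⊕1⊕0⊕1⊕1⊕0 = 1
Codeword: 000111110010110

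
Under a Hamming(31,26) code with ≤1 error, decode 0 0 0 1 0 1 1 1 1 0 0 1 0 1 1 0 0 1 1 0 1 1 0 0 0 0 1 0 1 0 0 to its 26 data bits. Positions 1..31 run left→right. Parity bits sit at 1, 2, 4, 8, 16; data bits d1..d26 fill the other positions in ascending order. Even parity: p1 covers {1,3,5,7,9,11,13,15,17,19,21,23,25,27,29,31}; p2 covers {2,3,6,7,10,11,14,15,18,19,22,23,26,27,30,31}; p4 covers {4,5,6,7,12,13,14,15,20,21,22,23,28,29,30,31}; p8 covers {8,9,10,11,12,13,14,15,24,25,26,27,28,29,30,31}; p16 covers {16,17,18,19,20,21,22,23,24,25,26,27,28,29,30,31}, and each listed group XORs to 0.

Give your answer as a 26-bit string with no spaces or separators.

00111001111011011000010100

s1 (pos 1,3,5,7,9,11,13,15,17,19,21,23,25,27,29,31): 0⊕0⊕0⊕1⊕1⊕0⊕0⊕1⊕0⊕1⊕1⊕0⊕0⊕1⊕1⊕0 = 1
s2 (pos 2,3,6,7,10,11,14,15,18,19,22,23,26,27,30,31): 0⊕0⊕1⊕1⊕0⊕0⊕1⊕1⊕1⊕1⊕1⊕0⊕0⊕1⊕0⊕0 = 0
s4 (pos 4,5,6,7,12,13,14,15,20,21,22,23,28,29,30,31): 1⊕0⊕1⊕1⊕1⊕0⊕1⊕1⊕0⊕1⊕1⊕0⊕0⊕1⊕0⊕0 = 1
s8 (pos 8,9,10,11,12,13,14,15,24,25,26,27,28,29,30,31): 1⊕1⊕0⊕0⊕1⊕0⊕1⊕1⊕0⊕0⊕0⊕1⊕0⊕1⊕0⊕0 = 1
s16 (pos 16,17,18,19,20,21,22,23,24,25,26,27,28,29,30,31): 0⊕0⊕1⊕1⊕0⊕1⊕1⊕0⊕0⊕0⊕0⊕1⊕0⊕1⊕0⊕0 = 0
Syndrome s16…s1 = 01101 → error at position 13.
Flip position 13: 0001011110010110011011000010100 → 0001011110011110011011000010100
Read data bits from positions 3,5,6,7,9,10,11,12,13,14,15,17,18,19,20,21,22,23,24,25,26,27,28,29,30,31: 00111001111011011000010100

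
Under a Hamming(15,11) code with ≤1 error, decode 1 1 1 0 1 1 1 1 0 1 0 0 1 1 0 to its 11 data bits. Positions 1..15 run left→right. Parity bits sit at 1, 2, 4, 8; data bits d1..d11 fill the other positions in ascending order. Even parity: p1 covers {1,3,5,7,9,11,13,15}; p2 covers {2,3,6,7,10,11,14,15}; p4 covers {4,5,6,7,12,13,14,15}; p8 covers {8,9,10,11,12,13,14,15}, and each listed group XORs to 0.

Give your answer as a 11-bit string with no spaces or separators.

s1 (pos 1,3,5,7,9,11,13,15): 1⊕1⊕1⊕1⊕0⊕0⊕1⊕0 = 1
s2 (pos 2,3,6,7,10,11,14,15): 1⊕1⊕1⊕1⊕1⊕0⊕1⊕0 = 0
s4 (pos 4,5,6,7,12,13,14,15): 0⊕1⊕1⊕1⊕0⊕1⊕1⊕0 = 1
s8 (pos 8,9,10,11,12,13,14,15): 1⊕0⊕1⊕0⊕0⊕1⊕1⊕0 = 0
Syndrome s8…s1 = 0101 → error at position 5.
Flip position 5: 111011110100110 → 111001110100110
Read data bits from positions 3,5,6,7,9,10,11,12,13,14,15: 10110100110

10110100110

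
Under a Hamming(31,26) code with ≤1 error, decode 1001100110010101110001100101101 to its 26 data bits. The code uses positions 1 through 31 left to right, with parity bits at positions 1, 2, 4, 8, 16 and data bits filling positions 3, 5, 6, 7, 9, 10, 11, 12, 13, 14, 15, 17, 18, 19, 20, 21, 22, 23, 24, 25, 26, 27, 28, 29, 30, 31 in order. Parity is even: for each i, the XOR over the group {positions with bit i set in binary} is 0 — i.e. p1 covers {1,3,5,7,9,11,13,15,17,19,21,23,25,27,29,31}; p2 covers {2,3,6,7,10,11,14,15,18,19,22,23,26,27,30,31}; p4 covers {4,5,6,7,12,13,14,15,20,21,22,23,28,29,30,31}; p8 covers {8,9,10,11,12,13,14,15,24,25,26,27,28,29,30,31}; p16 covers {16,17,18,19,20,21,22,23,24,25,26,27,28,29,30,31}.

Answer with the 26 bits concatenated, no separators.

01001001010110011100101101

s1 (pos 1,3,5,7,9,11,13,15,17,19,21,23,25,27,29,31): 1⊕0⊕1⊕0⊕1⊕0⊕0⊕0⊕1⊕0⊕0⊕1⊕0⊕0⊕1⊕1 = 1
s2 (pos 2,3,6,7,10,11,14,15,18,19,22,23,26,27,30,31): 0⊕0⊕0⊕0⊕0⊕0⊕1⊕0⊕1⊕0⊕1⊕1⊕1⊕0⊕0⊕1 = 0
s4 (pos 4,5,6,7,12,13,14,15,20,21,22,23,28,29,30,31): 1⊕1⊕0⊕0⊕1⊕0⊕1⊕0⊕0⊕0⊕1⊕1⊕1⊕1⊕0⊕1 = 1
s8 (pos 8,9,10,11,12,13,14,15,24,25,26,27,28,29,30,31): 1⊕1⊕0⊕0⊕1⊕0⊕1⊕0⊕0⊕0⊕1⊕0⊕1⊕1⊕0⊕1 = 0
s16 (pos 16,17,18,19,20,21,22,23,24,25,26,27,28,29,30,31): 1⊕1⊕1⊕0⊕0⊕0⊕1⊕1⊕0⊕0⊕1⊕0⊕1⊕1⊕0⊕1 = 1
Syndrome s16…s1 = 10101 → error at position 21.
Flip position 21: 1001100110010101110001100101101 → 1001100110010101110011100101101
Read data bits from positions 3,5,6,7,9,10,11,12,13,14,15,17,18,19,20,21,22,23,24,25,26,27,28,29,30,31: 01001001010110011100101101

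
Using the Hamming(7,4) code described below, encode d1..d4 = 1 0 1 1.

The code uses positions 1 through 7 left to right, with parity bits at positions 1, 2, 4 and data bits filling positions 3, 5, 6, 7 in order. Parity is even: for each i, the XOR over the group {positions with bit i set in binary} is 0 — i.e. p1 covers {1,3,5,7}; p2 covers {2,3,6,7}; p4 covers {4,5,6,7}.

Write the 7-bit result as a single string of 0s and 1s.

0110011

Place data at non-parity positions: p1 p2 1 p4 0 1 1
p1 (pos 1,3,5,7): XOR of data positions = 1⊕0⊕1 = 0
p2 (pos 2,3,6,7): XOR of data positions = 1⊕1⊕1 = 1
p4 (pos 4,5,6,7): XOR of data positions = 0⊕1⊕1 = 0
Codeword: 0110011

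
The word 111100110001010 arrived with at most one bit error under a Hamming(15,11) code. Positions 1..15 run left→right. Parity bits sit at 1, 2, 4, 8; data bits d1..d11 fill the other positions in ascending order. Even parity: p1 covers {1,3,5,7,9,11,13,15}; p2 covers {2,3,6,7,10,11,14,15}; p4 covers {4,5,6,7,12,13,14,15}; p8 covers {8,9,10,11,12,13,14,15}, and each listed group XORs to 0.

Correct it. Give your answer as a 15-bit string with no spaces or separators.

s1 (pos 1,3,5,7,9,11,13,15): 1⊕1⊕0⊕1⊕0⊕0⊕0⊕0 = 1
s2 (pos 2,3,6,7,10,11,14,15): 1⊕1⊕0⊕1⊕0⊕0⊕1⊕0 = 0
s4 (pos 4,5,6,7,12,13,14,15): 1⊕0⊕0⊕1⊕1⊕0⊕1⊕0 = 0
s8 (pos 8,9,10,11,12,13,14,15): 1⊕0⊕0⊕0⊕1⊕0⊕1⊕0 = 1
Syndrome s8…s1 = 1001 → error at position 9.
Flip position 9: 111100110001010 → 111100111001010

111100111001010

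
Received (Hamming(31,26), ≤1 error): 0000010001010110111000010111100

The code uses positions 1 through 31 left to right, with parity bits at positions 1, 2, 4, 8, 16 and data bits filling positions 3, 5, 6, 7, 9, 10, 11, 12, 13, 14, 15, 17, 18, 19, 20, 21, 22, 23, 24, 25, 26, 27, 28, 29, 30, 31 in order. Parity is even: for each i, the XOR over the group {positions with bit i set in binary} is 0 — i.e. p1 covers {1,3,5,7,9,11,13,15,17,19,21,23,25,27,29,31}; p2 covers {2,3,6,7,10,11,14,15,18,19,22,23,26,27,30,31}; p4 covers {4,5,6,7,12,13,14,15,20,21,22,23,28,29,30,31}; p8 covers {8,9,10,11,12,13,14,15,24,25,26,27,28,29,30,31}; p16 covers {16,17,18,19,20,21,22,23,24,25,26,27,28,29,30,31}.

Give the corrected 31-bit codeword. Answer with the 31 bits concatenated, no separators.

0000010011010110111000010111100

s1 (pos 1,3,5,7,9,11,13,15,17,19,21,23,25,27,29,31): 0⊕0⊕0⊕0⊕0⊕0⊕0⊕1⊕1⊕1⊕0⊕0⊕0⊕1⊕1⊕0 = 1
s2 (pos 2,3,6,7,10,11,14,15,18,19,22,23,26,27,30,31): 0⊕0⊕1⊕0⊕1⊕0⊕1⊕1⊕1⊕1⊕0⊕0⊕1⊕1⊕0⊕0 = 0
s4 (pos 4,5,6,7,12,13,14,15,20,21,22,23,28,29,30,31): 0⊕0⊕1⊕0⊕1⊕0⊕1⊕1⊕0⊕0⊕0⊕0⊕1⊕1⊕0⊕0 = 0
s8 (pos 8,9,10,11,12,13,14,15,24,25,26,27,28,29,30,31): 0⊕0⊕1⊕0⊕1⊕0⊕1⊕1⊕1⊕0⊕1⊕1⊕1⊕1⊕0⊕0 = 1
s16 (pos 16,17,18,19,20,21,22,23,24,25,26,27,28,29,30,31): 0⊕1⊕1⊕1⊕0⊕0⊕0⊕0⊕1⊕0⊕1⊕1⊕1⊕1⊕0⊕0 = 0
Syndrome s16…s1 = 01001 → error at position 9.
Flip position 9: 0000010001010110111000010111100 → 0000010011010110111000010111100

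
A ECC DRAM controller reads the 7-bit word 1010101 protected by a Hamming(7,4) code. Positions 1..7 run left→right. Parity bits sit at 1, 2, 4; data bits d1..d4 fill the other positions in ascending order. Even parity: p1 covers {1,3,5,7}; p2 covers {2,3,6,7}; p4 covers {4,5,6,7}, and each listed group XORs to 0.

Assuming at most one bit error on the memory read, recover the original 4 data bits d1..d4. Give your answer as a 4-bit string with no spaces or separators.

1101

s1 (pos 1,3,5,7): 1⊕1⊕1⊕1 = 0
s2 (pos 2,3,6,7): 0⊕1⊕0⊕1 = 0
s4 (pos 4,5,6,7): 0⊕1⊕0⊕1 = 0
Syndrome s4…s1 = 000 → no error.
Read data bits from positions 3,5,6,7: 1101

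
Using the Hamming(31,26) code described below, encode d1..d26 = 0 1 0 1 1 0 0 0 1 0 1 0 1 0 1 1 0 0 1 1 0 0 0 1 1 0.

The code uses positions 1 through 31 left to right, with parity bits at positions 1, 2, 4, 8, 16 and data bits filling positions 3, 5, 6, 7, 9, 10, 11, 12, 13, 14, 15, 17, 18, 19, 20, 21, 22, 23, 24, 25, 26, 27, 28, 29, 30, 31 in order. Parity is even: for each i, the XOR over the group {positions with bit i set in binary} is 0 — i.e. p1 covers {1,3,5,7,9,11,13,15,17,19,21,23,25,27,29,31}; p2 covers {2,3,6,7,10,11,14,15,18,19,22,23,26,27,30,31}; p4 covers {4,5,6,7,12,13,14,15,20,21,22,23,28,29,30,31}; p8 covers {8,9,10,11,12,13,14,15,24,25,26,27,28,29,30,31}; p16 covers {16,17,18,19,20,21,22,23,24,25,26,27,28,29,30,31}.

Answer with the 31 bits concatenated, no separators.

0000101110001011010110011000110

Place data at non-parity positions: p1 p2 0 p4 1 0 1 p8 1 0 0 0 1 0 1 p16 0 1 0 1 1 0 0 1 1 0 0 0 1 1 0
p1 (pos 1,3,5,7,9,11,13,15,17,19,21,23,25,27,29,31): XOR of data positions = 0⊕1⊕1⊕1⊕0⊕1⊕1⊕0⊕0⊕1⊕0⊕1⊕0⊕1⊕0 = 0
p2 (pos 2,3,6,7,10,11,14,15,18,19,22,23,26,27,30,31): XOR of data positions = 0⊕0⊕1⊕0⊕0⊕0⊕1⊕1⊕0⊕0⊕0⊕0⊕0⊕1⊕0 = 0
p4 (pos 4,5,6,7,12,13,14,15,20,21,22,23,28,29,30,31): XOR of data positions = 1⊕0⊕1⊕0⊕1⊕0⊕1⊕1⊕1⊕0⊕0⊕0⊕1⊕1⊕0 = 0
p8 (pos 8,9,10,11,12,13,14,15,24,25,26,27,28,29,30,31): XOR of data positions = 1⊕0⊕0⊕0⊕1⊕0⊕1⊕1⊕1⊕0⊕0⊕0⊕1⊕1⊕0 = 1
p16 (pos 16,17,18,19,20,21,22,23,24,25,26,27,28,29,30,31): XOR of data positions = 0⊕1⊕0⊕1⊕1⊕0⊕0⊕1⊕1⊕0⊕0⊕0⊕1⊕1⊕0 = 1
Codeword: 0000101110001011010110011000110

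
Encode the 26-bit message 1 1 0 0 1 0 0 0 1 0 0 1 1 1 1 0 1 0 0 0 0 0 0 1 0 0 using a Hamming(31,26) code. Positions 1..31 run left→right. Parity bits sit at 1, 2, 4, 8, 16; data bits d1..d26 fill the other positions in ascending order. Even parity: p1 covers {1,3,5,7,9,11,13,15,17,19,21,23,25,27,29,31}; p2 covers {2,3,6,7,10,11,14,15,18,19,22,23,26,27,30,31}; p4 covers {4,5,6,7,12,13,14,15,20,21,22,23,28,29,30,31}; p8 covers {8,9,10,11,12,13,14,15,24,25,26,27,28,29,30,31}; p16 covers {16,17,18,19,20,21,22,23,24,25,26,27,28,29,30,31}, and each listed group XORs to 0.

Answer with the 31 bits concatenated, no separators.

1011100110001000111101000000100

Place data at non-parity positions: p1 p2 1 p4 1 0 0 p8 1 0 0 0 1 0 0 p16 1 1 1 1 0 1 0 0 0 0 0 0 1 0 0
p1 (pos 1,3,5,7,9,11,13,15,17,19,21,23,25,27,29,31): XOR of data positions = 1⊕1⊕0⊕1⊕0⊕1⊕0⊕1⊕1⊕0⊕0⊕0⊕0⊕1⊕0 = 1
p2 (pos 2,3,6,7,10,11,14,15,18,19,22,23,26,27,30,31): XOR of data positions = 1⊕0⊕0⊕0⊕0⊕0⊕0⊕1⊕1⊕1⊕0⊕0⊕0⊕0⊕0 = 0
p4 (pos 4,5,6,7,12,13,14,15,20,21,22,23,28,29,30,31): XOR of data positions = 1⊕0⊕0⊕0⊕1⊕0⊕0⊕1⊕0⊕1⊕0⊕0⊕1⊕0⊕0 = 1
p8 (pos 8,9,10,11,12,13,14,15,24,25,26,27,28,29,30,31): XOR of data positions = 1⊕0⊕0⊕0⊕1⊕0⊕0⊕0⊕0⊕0⊕0⊕0⊕1⊕0⊕0 = 1
p16 (pos 16,17,18,19,20,21,22,23,24,25,26,27,28,29,30,31): XOR of data positions = 1⊕1⊕1⊕1⊕0⊕1⊕0⊕0⊕0⊕0⊕0⊕0⊕1⊕0⊕0 = 0
Codeword: 1011100110001000111101000000100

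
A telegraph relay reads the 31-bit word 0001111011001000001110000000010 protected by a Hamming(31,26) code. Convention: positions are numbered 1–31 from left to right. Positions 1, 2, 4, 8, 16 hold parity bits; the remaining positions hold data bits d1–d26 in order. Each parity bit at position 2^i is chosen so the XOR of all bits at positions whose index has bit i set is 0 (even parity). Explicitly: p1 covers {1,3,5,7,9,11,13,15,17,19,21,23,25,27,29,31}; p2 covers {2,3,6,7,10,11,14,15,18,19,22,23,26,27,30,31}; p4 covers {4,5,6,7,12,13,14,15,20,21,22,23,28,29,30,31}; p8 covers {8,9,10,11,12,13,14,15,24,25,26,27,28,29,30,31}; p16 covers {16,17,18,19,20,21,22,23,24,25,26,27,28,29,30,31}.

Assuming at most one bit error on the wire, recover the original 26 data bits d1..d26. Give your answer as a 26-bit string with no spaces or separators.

s1 (pos 1,3,5,7,9,11,13,15,17,19,21,23,25,27,29,31): 0⊕0⊕1⊕1⊕1⊕0⊕1⊕0⊕0⊕1⊕1⊕0⊕0⊕0⊕0⊕0 = 0
s2 (pos 2,3,6,7,10,11,14,15,18,19,22,23,26,27,30,31): 0⊕0⊕1⊕1⊕1⊕0⊕0⊕0⊕0⊕1⊕0⊕0⊕0⊕0⊕1⊕0 = 1
s4 (pos 4,5,6,7,12,13,14,15,20,21,22,23,28,29,30,31): 1⊕1⊕1⊕1⊕0⊕1⊕0⊕0⊕1⊕1⊕0⊕0⊕0⊕0⊕1⊕0 = 0
s8 (pos 8,9,10,11,12,13,14,15,24,25,26,27,28,29,30,31): 0⊕1⊕1⊕0⊕0⊕1⊕0⊕0⊕0⊕0⊕0⊕0⊕0⊕0⊕1⊕0 = 0
s16 (pos 16,17,18,19,20,21,22,23,24,25,26,27,28,29,30,31): 0⊕0⊕0⊕1⊕1⊕1⊕0⊕0⊕0⊕0⊕0⊕0⊕0⊕0⊕1⊕0 = 0
Syndrome s16…s1 = 00010 → error at position 2.
Flip position 2: 0001111011001000001110000000010 → 0101111011001000001110000000010
Read data bits from positions 3,5,6,7,9,10,11,12,13,14,15,17,18,19,20,21,22,23,24,25,26,27,28,29,30,31: 01111100100001110000000010

01111100100001110000000010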